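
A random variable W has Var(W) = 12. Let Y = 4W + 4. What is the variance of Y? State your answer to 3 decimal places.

Var(4W + 4) = (4)²·Var(W) = 16·12 = 192

192.000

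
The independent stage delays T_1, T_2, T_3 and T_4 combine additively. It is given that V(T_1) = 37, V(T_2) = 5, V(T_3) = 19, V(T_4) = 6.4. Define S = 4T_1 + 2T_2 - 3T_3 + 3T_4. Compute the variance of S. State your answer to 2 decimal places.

840.60

By independence, V(S) = (4)²V(T_1) + (2)²V(T_2) + (-3)²V(T_3) + (3)²V(T_4)
= (4)²·37 + (2)²·5 + (-3)²·19 + (3)²·6.4 = 840.6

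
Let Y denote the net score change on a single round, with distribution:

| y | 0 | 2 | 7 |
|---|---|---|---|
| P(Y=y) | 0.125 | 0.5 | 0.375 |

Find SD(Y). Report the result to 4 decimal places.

E[Y] = (0)(0.125) + (2)(0.5) + (7)(0.375) = 3.625
E[Y²] = (0)²(0.125) + (2)²(0.5) + (7)²(0.375) = 20.375
V(Y) = E[Y²] − (E[Y])² = 20.375 − (3.625)² = 7.234375
SD(Y) = √7.234375 ≈ 2.6897

2.6897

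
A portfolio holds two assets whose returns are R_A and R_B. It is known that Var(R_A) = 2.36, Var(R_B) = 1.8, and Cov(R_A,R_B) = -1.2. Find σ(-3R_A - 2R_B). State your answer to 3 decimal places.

Var(-3R_A - 2R_B) = (-3)²·Var(R_A) + (-2)²·Var(R_B) + 2·(-3)·(-2)·Cov(R_A,R_B)
= 9·2.36 + 4·1.8 + 12·-1.2 = 14.04
σ(-3R_A - 2R_B) = √14.04 ≈ 3.747

3.747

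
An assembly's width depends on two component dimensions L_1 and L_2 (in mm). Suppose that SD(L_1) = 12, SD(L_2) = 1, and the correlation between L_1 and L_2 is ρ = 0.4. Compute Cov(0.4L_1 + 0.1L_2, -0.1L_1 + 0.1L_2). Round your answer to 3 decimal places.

V(L_1) = (12)² = 144;  V(L_2) = (1)² = 1
Cov(L_1,L_2) = ρ·SD(L_1)·SD(L_2) = 0.4·12·1 = 4.8
Cov(0.4L_1 + 0.1L_2, -0.1L_1 + 0.1L_2) = (0.4)(-0.1)V(L_1) + (0.1)(0.1)V(L_2) + [(0.4)(0.1) + (0.1)(-0.1)]Cov(L_1,L_2)
= -0.04·144 + 0.01·1 + 0.03·4.8 = -5.606

-5.606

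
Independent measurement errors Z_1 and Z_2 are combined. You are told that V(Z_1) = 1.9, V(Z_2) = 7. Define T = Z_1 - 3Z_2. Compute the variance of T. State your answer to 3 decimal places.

64.900

By independence, V(T) = (1)²V(Z_1) + (-3)²V(Z_2)
= (1)²·1.9 + (-3)²·7 = 64.9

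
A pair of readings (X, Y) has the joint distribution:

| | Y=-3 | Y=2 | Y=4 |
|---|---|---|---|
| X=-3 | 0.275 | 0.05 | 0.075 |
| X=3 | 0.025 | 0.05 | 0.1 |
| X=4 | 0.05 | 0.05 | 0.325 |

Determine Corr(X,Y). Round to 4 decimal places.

E[X] = 1.025,  E[Y] = 1.25
E[XY] = 7.55
Cov(X,Y) = E[XY] − E[X]E[Y] = 7.55 − (1.025)(1.25) = 6.26875
Var(X) = 10.924375,  Var(Y) = 10.1875
ρ = 6.26875 / √(10.924375·10.1875) ≈ 0.5942

0.5942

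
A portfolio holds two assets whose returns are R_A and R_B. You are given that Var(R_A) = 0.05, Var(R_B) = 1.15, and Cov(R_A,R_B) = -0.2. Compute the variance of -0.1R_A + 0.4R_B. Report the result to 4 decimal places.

0.2005

Var(-0.1R_A + 0.4R_B) = (-0.1)²·Var(R_A) + (0.4)²·Var(R_B) + 2·(-0.1)·(0.4)·Cov(R_A,R_B)
= 0.01·0.05 + 0.16·1.15 + -0.08·-0.2 = 0.2005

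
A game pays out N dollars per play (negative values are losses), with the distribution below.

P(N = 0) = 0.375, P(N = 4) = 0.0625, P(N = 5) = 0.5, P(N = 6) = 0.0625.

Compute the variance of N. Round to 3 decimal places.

5.984

E[N] = (0)(0.375) + (4)(0.0625) + (5)(0.5) + (6)(0.0625) = 3.125
E[N²] = (0)²(0.375) + (4)²(0.0625) + (5)²(0.5) + (6)²(0.0625) = 15.75
Var(N) = E[N²] − (E[N])² = 15.75 − (3.125)² = 5.984375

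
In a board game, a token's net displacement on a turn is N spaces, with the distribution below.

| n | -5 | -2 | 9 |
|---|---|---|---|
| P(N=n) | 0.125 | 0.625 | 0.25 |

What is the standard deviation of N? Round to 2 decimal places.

5.07

E[N] = (-5)(0.125) + (-2)(0.625) + (9)(0.25) = 0.375
E[N²] = (-5)²(0.125) + (-2)²(0.625) + (9)²(0.25) = 25.875
Var(N) = E[N²] − (E[N])² = 25.875 − (0.375)² = 25.734375
sd(N) = √25.734375 ≈ 5.07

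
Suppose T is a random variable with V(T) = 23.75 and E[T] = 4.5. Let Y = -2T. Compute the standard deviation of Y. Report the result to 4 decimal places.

V(-2T) = (-2)²·23.75 = 95
sd(Y) = √95 ≈ 9.7468

9.7468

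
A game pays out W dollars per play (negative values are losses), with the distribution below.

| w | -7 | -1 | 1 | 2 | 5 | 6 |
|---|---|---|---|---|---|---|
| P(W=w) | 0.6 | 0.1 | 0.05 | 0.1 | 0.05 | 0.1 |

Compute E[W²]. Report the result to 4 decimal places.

34.8000

E[W²] = (-7)²(0.6) + (-1)²(0.1) + (1)²(0.05) + (2)²(0.1) + (5)²(0.05) + (6)²(0.1) = 34.8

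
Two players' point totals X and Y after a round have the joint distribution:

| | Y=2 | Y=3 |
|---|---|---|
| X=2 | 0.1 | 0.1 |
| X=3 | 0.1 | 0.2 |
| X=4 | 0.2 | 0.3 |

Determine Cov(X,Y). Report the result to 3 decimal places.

0.020

E[X] = 3.3,  E[Y] = 2.6
E[XY] = 8.6
Cov(X,Y) = E[XY] − E[X]E[Y] = 8.6 − (3.3)(2.6) = 0.02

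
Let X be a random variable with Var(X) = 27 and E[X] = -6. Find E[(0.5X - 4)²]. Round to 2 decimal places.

E[0.5X - 4] = 0.5·-6 − 4 = -7
Var(0.5X - 4) = (0.5)²·27 = 6.75
E[(0.5X - 4)²] = Var((0.5X - 4)) + (E[(0.5X - 4)])² = 6.75 + (-7)² = 55.75

55.75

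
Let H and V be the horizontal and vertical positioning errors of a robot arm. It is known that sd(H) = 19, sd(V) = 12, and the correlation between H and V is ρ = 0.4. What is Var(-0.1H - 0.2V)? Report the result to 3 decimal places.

Var(H) = (19)² = 361;  Var(V) = (12)² = 144
cov(H,V) = ρ·sd(H)·sd(V) = 0.4·19·12 = 91.2
Var(-0.1H - 0.2V) = (-0.1)²·Var(H) + (-0.2)²·Var(V) + 2·(-0.1)·(-0.2)·cov(H,V)
= 0.01·361 + 0.04·144 + 0.04·91.2 = 13.018

13.018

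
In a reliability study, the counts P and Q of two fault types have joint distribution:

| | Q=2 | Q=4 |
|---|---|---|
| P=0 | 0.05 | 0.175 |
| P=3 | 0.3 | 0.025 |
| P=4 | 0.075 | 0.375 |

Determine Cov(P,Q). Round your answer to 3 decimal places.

E[P] = 2.775,  E[Q] = 3.15
E[PQ] = 8.7
Cov(P,Q) = E[PQ] − E[P]E[Q] = 8.7 − (2.775)(3.15) = -0.04125

-0.041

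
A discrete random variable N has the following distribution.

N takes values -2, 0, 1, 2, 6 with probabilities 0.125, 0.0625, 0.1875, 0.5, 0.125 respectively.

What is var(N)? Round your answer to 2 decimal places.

4.34

E[N] = (-2)(0.125) + (0)(0.0625) + (1)(0.1875) + (2)(0.5) + (6)(0.125) = 1.6875
E[N²] = (-2)²(0.125) + (0)²(0.0625) + (1)²(0.1875) + (2)²(0.5) + (6)²(0.125) = 7.1875
var(N) = E[N²] − (E[N])² = 7.1875 − (1.6875)² = 4.33984375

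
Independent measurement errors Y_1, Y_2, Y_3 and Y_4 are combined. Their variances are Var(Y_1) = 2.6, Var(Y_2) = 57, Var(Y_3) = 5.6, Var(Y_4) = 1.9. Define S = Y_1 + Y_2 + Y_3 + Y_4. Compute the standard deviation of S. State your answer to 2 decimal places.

By independence, Var(S) = (1)²Var(Y_1) + (1)²Var(Y_2) + (1)²Var(Y_3) + (1)²Var(Y_4)
= (1)²·2.6 + (1)²·57 + (1)²·5.6 + (1)²·1.9 = 67.1
σ(S) = √67.1 ≈ 8.19

8.19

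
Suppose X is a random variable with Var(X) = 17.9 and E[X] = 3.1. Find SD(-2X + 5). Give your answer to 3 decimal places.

Var(-2X + 5) = (-2)²·17.9 = 71.6
SD(-2X + 5) = √71.6 ≈ 8.462

8.462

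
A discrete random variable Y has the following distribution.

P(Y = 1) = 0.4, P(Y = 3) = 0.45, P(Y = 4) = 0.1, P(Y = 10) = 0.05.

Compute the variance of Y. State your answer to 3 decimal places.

E[Y] = (1)(0.4) + (3)(0.45) + (4)(0.1) + (10)(0.05) = 2.65
E[Y²] = (1)²(0.4) + (3)²(0.45) + (4)²(0.1) + (10)²(0.05) = 11.05
Var(Y) = E[Y²] − (E[Y])² = 11.05 − (2.65)² = 4.0275

4.028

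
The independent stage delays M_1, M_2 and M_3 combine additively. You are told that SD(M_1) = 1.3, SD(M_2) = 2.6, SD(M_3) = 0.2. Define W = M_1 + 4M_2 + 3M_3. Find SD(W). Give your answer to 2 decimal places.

Var(M_1) = 1.69, Var(M_2) = 6.76, Var(M_3) = 0.04
By independence, Var(W) = (1)²Var(M_1) + (4)²Var(M_2) + (3)²Var(M_3)
= (1)²·1.69 + (4)²·6.76 + (3)²·0.04 = 110.21
SD(W) = √110.21 ≈ 10.50

10.50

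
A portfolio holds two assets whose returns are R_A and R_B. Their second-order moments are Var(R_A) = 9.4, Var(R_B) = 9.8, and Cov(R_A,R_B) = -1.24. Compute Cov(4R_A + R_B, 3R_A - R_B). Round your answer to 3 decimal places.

104.240

Cov(4R_A + R_B, 3R_A - R_B) = (4)(3)Var(R_A) + (1)(-1)Var(R_B) + [(4)(-1) + (1)(3)]Cov(R_A,R_B)
= 12·9.4 + -1·9.8 + -1·-1.24 = 104.24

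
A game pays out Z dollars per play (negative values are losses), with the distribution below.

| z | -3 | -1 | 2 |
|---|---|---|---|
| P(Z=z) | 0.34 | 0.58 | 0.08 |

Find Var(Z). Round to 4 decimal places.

1.8864

E[Z] = (-3)(0.34) + (-1)(0.58) + (2)(0.08) = -1.44
E[Z²] = (-3)²(0.34) + (-1)²(0.58) + (2)²(0.08) = 3.96
Var(Z) = E[Z²] − (E[Z])² = 3.96 − (-1.44)² = 1.8864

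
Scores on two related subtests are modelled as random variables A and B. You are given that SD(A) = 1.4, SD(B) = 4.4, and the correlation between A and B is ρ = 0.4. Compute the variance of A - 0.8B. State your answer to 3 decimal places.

Var(A) = (1.4)² = 1.96;  Var(B) = (4.4)² = 19.36
Cov(A,B) = ρ·SD(A)·SD(B) = 0.4·1.4·4.4 = 2.464
Var(A - 0.8B) = (1)²·Var(A) + (-0.8)²·Var(B) + 2·(1)·(-0.8)·Cov(A,B)
= 1·1.96 + 0.64·19.36 + -1.6·2.464 = 10.408

10.408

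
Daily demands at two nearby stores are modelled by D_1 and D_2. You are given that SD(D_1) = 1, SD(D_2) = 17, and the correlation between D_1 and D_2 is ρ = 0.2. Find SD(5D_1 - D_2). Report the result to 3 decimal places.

16.733

V(D_1) = (1)² = 1;  V(D_2) = (17)² = 289
cov(D_1,D_2) = ρ·SD(D_1)·SD(D_2) = 0.2·1·17 = 3.4
V(5D_1 - D_2) = (5)²·V(D_1) + (-1)²·V(D_2) + 2·(5)·(-1)·cov(D_1,D_2)
= 25·1 + 1·289 + -10·3.4 = 280
SD(5D_1 - D_2) = √280 ≈ 16.733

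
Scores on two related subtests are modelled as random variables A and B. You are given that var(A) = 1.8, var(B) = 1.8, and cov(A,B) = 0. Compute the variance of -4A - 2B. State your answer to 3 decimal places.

36.000

var(-4A - 2B) = (-4)²·var(A) + (-2)²·var(B) + 2·(-4)·(-2)·cov(A,B)
= 16·1.8 + 4·1.8 + 16·0 = 36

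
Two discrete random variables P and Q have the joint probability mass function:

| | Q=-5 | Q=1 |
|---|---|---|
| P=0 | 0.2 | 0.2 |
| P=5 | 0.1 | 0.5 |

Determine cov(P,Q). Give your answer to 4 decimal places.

E[P] = 3,  E[Q] = -0.8
E[PQ] = 0
cov(P,Q) = E[PQ] − E[P]E[Q] = 0 − (3)(-0.8) = 2.4

2.4000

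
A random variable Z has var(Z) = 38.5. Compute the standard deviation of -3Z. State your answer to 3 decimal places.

var(-3Z) = (-3)²·38.5 = 346.5
sd(-3Z) = √346.5 ≈ 18.615

18.615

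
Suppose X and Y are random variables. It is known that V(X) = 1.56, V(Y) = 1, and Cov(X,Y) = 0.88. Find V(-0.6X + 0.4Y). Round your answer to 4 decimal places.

0.2992

V(-0.6X + 0.4Y) = (-0.6)²·V(X) + (0.4)²·V(Y) + 2·(-0.6)·(0.4)·Cov(X,Y)
= 0.36·1.56 + 0.16·1 + -0.48·0.88 = 0.2992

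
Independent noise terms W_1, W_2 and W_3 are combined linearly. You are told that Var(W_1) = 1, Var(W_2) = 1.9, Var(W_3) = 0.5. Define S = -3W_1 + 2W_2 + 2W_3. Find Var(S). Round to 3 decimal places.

18.600

By independence, Var(S) = (-3)²Var(W_1) + (2)²Var(W_2) + (2)²Var(W_3)
= (-3)²·1 + (2)²·1.9 + (2)²·0.5 = 18.6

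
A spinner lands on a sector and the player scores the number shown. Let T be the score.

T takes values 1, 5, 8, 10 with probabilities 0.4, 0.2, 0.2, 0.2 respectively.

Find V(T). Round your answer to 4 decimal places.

E[T] = (1)(0.4) + (5)(0.2) + (8)(0.2) + (10)(0.2) = 5
E[T²] = (1)²(0.4) + (5)²(0.2) + (8)²(0.2) + (10)²(0.2) = 38.2
V(T) = E[T²] − (E[T])² = 38.2 − (5)² = 13.2

13.2000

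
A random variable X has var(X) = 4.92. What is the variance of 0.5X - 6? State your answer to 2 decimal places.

var(0.5X - 6) = (0.5)²·var(X) = 0.25·4.92 = 1.23

1.23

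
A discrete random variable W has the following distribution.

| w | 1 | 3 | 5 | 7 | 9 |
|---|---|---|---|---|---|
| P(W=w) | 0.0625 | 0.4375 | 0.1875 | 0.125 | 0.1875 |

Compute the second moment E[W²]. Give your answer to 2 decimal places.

30.00

E[W²] = (1)²(0.0625) + (3)²(0.4375) + (5)²(0.1875) + (7)²(0.125) + (9)²(0.1875) = 30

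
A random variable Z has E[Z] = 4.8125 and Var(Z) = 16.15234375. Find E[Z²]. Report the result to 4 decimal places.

E[Z²] = Var(Z) + (E[Z])² = 16.15234375 + (4.8125)² = 39.3125

39.3125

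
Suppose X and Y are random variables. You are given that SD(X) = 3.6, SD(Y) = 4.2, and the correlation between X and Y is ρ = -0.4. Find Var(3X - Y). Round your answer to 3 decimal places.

170.568

Var(X) = (3.6)² = 12.96;  Var(Y) = (4.2)² = 17.64
cov(X,Y) = ρ·SD(X)·SD(Y) = -0.4·3.6·4.2 = -6.048
Var(3X - Y) = (3)²·Var(X) + (-1)²·Var(Y) + 2·(3)·(-1)·cov(X,Y)
= 9·12.96 + 1·17.64 + -6·-6.048 = 170.568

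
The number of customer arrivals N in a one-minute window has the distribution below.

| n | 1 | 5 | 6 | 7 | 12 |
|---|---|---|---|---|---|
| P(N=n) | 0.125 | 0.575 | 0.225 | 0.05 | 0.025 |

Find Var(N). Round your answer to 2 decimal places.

E[N] = (1)(0.125) + (5)(0.575) + (6)(0.225) + (7)(0.05) + (12)(0.025) = 5
E[N²] = (1)²(0.125) + (5)²(0.575) + (6)²(0.225) + (7)²(0.05) + (12)²(0.025) = 28.65
Var(N) = E[N²] − (E[N])² = 28.65 − (5)² = 3.65

3.65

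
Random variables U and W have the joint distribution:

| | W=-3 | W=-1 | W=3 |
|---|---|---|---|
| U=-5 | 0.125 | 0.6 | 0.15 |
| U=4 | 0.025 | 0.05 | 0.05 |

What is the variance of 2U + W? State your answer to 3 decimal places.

E[U] = -3.875,  E[W] = -0.5,  E[UW] = 2.725
Var(U) = 23.875 − (-3.875)² = 8.859375;  Var(W) = 3.8 − (-0.5)² = 3.55
Cov(U,W) = 2.725 − (-3.875)(-0.5) = 0.7875
Var(2U + W) = (2)²·8.859375 + (1)²·3.55 + 2·(2)·(1)·0.7875 = 42.1375

42.138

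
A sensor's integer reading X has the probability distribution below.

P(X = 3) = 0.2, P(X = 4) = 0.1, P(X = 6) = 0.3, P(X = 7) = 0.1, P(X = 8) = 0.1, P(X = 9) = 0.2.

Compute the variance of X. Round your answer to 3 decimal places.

E[X] = (3)(0.2) + (4)(0.1) + (6)(0.3) + (7)(0.1) + (8)(0.1) + (9)(0.2) = 6.1
E[X²] = (3)²(0.2) + (4)²(0.1) + (6)²(0.3) + (7)²(0.1) + (8)²(0.1) + (9)²(0.2) = 41.7
var(X) = E[X²] − (E[X])² = 41.7 − (6.1)² = 4.49

4.490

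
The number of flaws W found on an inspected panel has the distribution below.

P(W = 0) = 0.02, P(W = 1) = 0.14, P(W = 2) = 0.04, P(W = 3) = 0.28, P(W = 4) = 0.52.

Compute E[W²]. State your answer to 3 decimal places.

11.140

E[W²] = (0)²(0.02) + (1)²(0.14) + (2)²(0.04) + (3)²(0.28) + (4)²(0.52) = 11.14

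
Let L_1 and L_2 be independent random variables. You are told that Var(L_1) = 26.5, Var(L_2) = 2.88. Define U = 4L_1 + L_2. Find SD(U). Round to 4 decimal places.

20.6611

By independence, Var(U) = (4)²Var(L_1) + (1)²Var(L_2)
= (4)²·26.5 + (1)²·2.88 = 426.88
SD(U) = √426.88 ≈ 20.6611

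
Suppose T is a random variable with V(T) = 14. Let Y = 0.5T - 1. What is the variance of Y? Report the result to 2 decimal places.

3.50

V(0.5T - 1) = (0.5)²·V(T) = 0.25·14 = 3.5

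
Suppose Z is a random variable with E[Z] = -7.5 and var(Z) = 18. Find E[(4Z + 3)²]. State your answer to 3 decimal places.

E[4Z + 3] = 4·-7.5 + 3 = -27
var(4Z + 3) = (4)²·18 = 288
E[(4Z + 3)²] = var((4Z + 3)) + (E[(4Z + 3)])² = 288 + (-27)² = 1017

1017.000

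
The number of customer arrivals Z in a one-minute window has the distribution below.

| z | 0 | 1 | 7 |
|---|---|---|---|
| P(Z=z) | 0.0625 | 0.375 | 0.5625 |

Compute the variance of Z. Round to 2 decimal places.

E[Z] = (0)(0.0625) + (1)(0.375) + (7)(0.5625) = 4.3125
E[Z²] = (0)²(0.0625) + (1)²(0.375) + (7)²(0.5625) = 27.9375
V(Z) = E[Z²] − (E[Z])² = 27.9375 − (4.3125)² = 9.33984375

9.34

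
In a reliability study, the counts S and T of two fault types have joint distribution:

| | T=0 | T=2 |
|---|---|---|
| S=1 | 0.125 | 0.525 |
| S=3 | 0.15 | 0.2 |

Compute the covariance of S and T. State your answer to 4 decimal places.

-0.2150

E[S] = 1.7,  E[T] = 1.45
E[ST] = 2.25
cov(S,T) = E[ST] − E[S]E[T] = 2.25 − (1.7)(1.45) = -0.215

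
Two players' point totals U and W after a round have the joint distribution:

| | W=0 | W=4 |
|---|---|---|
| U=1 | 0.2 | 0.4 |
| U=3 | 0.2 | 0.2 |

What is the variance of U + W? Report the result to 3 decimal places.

4.160

E[U] = 1.8,  E[W] = 2.4,  E[UW] = 4
var(U) = 4.2 − (1.8)² = 0.96;  var(W) = 9.6 − (2.4)² = 3.84
cov(U,W) = 4 − (1.8)(2.4) = -0.32
var(U + W) = (1)²·0.96 + (1)²·3.84 + 2·(1)·(1)·-0.32 = 4.16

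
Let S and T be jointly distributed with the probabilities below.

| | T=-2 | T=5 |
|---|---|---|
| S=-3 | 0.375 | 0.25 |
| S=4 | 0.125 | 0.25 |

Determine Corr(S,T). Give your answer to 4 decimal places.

0.2582

E[S] = -0.375,  E[T] = 1.5
E[ST] = 2.5
Cov(S,T) = E[ST] − E[S]E[T] = 2.5 − (-0.375)(1.5) = 3.0625
Var(S) = 11.484375,  Var(T) = 12.25
ρ = 3.0625 / √(11.484375·12.25) ≈ 0.2582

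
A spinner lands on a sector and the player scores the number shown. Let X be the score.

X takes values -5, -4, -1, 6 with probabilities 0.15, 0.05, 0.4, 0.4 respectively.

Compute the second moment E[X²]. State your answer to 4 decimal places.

19.3500

E[X²] = (-5)²(0.15) + (-4)²(0.05) + (-1)²(0.4) + (6)²(0.4) = 19.35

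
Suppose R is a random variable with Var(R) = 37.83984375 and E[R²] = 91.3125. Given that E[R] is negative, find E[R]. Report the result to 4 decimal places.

-7.3125

(E[R])² = E[R²] − Var(R) = 91.3125 − 37.83984375 = 53.47265625
E[R] = −√53.47265625 = -7.3125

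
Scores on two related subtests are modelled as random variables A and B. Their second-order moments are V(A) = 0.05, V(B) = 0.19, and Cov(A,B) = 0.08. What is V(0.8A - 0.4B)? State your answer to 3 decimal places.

V(0.8A - 0.4B) = (0.8)²·V(A) + (-0.4)²·V(B) + 2·(0.8)·(-0.4)·Cov(A,B)
= 0.64·0.05 + 0.16·0.19 + -0.64·0.08 = 0.0112

0.011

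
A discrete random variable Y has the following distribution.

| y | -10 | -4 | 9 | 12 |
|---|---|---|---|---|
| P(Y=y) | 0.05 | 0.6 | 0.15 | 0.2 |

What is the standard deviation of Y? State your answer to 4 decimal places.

E[Y] = (-10)(0.05) + (-4)(0.6) + (9)(0.15) + (12)(0.2) = 0.85
E[Y²] = (-10)²(0.05) + (-4)²(0.6) + (9)²(0.15) + (12)²(0.2) = 55.55
var(Y) = E[Y²] − (E[Y])² = 55.55 − (0.85)² = 54.8275
SD(Y) = √54.8275 ≈ 7.4046

7.4046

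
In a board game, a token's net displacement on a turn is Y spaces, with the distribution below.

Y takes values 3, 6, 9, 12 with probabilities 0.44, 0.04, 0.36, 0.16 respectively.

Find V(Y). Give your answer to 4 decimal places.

E[Y] = (3)(0.44) + (6)(0.04) + (9)(0.36) + (12)(0.16) = 6.72
E[Y²] = (3)²(0.44) + (6)²(0.04) + (9)²(0.36) + (12)²(0.16) = 57.6
V(Y) = E[Y²] − (E[Y])² = 57.6 − (6.72)² = 12.4416

12.4416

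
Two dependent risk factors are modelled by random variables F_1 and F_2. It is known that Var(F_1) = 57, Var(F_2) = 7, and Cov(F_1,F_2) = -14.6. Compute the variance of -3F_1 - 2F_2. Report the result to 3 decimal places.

365.800

Var(-3F_1 - 2F_2) = (-3)²·Var(F_1) + (-2)²·Var(F_2) + 2·(-3)·(-2)·Cov(F_1,F_2)
= 9·57 + 4·7 + 12·-14.6 = 365.8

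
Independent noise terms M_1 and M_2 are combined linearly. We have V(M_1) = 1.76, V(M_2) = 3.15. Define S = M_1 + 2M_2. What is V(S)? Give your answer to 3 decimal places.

14.360

By independence, V(S) = (1)²V(M_1) + (2)²V(M_2)
= (1)²·1.76 + (2)²·3.15 = 14.36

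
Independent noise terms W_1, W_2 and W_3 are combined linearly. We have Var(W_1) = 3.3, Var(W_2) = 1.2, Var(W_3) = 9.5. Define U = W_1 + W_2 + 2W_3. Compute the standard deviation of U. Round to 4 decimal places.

6.5192

By independence, Var(U) = (1)²Var(W_1) + (1)²Var(W_2) + (2)²Var(W_3)
= (1)²·3.3 + (1)²·1.2 + (2)²·9.5 = 42.5
sd(U) = √42.5 ≈ 6.5192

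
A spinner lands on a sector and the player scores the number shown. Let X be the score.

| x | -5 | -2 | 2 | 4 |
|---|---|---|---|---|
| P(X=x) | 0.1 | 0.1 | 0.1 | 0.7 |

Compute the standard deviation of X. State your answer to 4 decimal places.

3.0348

E[X] = (-5)(0.1) + (-2)(0.1) + (2)(0.1) + (4)(0.7) = 2.3
E[X²] = (-5)²(0.1) + (-2)²(0.1) + (2)²(0.1) + (4)²(0.7) = 14.5
Var(X) = E[X²] − (E[X])² = 14.5 − (2.3)² = 9.21
sd(X) = √9.21 ≈ 3.0348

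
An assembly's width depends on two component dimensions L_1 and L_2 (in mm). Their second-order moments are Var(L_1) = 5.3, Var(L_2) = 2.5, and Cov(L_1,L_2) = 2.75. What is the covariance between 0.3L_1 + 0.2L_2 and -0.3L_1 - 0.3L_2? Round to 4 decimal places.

-1.0395

Cov(0.3L_1 + 0.2L_2, -0.3L_1 - 0.3L_2) = (0.3)(-0.3)Var(L_1) + (0.2)(-0.3)Var(L_2) + [(0.3)(-0.3) + (0.2)(-0.3)]Cov(L_1,L_2)
= -0.09·5.3 + -0.06·2.5 + -0.15·2.75 = -1.0395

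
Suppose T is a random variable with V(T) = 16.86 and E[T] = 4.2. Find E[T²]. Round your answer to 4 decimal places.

E[T²] = V(T) + (E[T])² = 16.86 + (4.2)² = 34.5

34.5000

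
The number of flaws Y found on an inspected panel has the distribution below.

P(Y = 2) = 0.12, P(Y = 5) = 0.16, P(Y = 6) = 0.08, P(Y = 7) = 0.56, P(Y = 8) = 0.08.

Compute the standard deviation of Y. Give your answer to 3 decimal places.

E[Y] = (2)(0.12) + (5)(0.16) + (6)(0.08) + (7)(0.56) + (8)(0.08) = 6.08
E[Y²] = (2)²(0.12) + (5)²(0.16) + (6)²(0.08) + (7)²(0.56) + (8)²(0.08) = 39.92
Var(Y) = E[Y²] − (E[Y])² = 39.92 − (6.08)² = 2.9536
SD(Y) = √2.9536 ≈ 1.719

1.719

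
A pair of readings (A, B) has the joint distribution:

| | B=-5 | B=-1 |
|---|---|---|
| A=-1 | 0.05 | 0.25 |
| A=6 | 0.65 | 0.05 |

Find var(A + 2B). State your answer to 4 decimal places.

E[A] = 3.9,  E[B] = -3.8,  E[AB] = -19.3
var(A) = 25.5 − (3.9)² = 10.29;  var(B) = 17.8 − (-3.8)² = 3.36
Cov(A,B) = -19.3 − (3.9)(-3.8) = -4.48
var(A + 2B) = (1)²·10.29 + (2)²·3.36 + 2·(1)·(2)·-4.48 = 5.81

5.8100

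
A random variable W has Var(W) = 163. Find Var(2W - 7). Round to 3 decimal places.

652.000

Var(2W - 7) = (2)²·Var(W) = 4·163 = 652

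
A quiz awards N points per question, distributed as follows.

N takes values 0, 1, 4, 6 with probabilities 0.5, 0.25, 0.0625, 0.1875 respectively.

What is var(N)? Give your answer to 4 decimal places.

5.3594

E[N] = (0)(0.5) + (1)(0.25) + (4)(0.0625) + (6)(0.1875) = 1.625
E[N²] = (0)²(0.5) + (1)²(0.25) + (4)²(0.0625) + (6)²(0.1875) = 8
var(N) = E[N²] − (E[N])² = 8 − (1.625)² = 5.359375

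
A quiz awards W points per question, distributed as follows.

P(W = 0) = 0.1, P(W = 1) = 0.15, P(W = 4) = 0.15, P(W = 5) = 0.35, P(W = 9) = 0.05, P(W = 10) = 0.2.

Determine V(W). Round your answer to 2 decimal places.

E[W] = (0)(0.1) + (1)(0.15) + (4)(0.15) + (5)(0.35) + (9)(0.05) + (10)(0.2) = 4.95
E[W²] = (0)²(0.1) + (1)²(0.15) + (4)²(0.15) + (5)²(0.35) + (9)²(0.05) + (10)²(0.2) = 35.35
V(W) = E[W²] − (E[W])² = 35.35 − (4.95)² = 10.8475

10.85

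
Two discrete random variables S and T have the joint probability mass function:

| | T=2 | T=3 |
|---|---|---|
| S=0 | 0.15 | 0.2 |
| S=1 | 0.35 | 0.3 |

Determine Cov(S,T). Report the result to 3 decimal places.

E[S] = 0.65,  E[T] = 2.5
E[ST] = 1.6
Cov(S,T) = E[ST] − E[S]E[T] = 1.6 − (0.65)(2.5) = -0.025

-0.025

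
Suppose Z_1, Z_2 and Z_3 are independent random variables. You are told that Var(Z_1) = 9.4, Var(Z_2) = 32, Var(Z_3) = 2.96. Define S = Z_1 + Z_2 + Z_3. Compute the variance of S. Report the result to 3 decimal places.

44.360

By independence, Var(S) = (1)²Var(Z_1) + (1)²Var(Z_2) + (1)²Var(Z_3)
= (1)²·9.4 + (1)²·32 + (1)²·2.96 = 44.36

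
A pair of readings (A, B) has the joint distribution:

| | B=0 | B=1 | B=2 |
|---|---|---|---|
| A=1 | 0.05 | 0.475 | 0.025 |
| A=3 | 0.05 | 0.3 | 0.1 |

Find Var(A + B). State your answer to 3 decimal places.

1.369

E[A] = 1.9,  E[B] = 1.025,  E[AB] = 2.025
Var(A) = 4.6 − (1.9)² = 0.99;  Var(B) = 1.275 − (1.025)² = 0.224375
Cov(A,B) = 2.025 − (1.9)(1.025) = 0.0775
Var(A + B) = (1)²·0.99 + (1)²·0.224375 + 2·(1)·(1)·0.0775 = 1.369375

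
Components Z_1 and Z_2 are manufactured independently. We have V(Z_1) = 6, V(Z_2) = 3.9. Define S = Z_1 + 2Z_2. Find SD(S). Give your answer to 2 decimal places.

4.65

By independence, V(S) = (1)²V(Z_1) + (2)²V(Z_2)
= (1)²·6 + (2)²·3.9 = 21.6
SD(S) = √21.6 ≈ 4.65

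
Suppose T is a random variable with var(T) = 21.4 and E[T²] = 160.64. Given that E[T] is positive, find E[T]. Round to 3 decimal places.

(E[T])² = E[T²] − var(T) = 160.64 − 21.4 = 139.24
E[T] = √139.24 = 11.8

11.800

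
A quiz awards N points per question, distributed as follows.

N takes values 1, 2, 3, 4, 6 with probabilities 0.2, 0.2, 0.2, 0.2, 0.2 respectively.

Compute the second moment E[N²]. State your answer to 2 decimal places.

E[N²] = (1)²(0.2) + (2)²(0.2) + (3)²(0.2) + (4)²(0.2) + (6)²(0.2) = 13.2

13.20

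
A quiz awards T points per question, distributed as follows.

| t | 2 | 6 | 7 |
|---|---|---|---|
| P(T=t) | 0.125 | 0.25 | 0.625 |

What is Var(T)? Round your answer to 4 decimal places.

2.6094

E[T] = (2)(0.125) + (6)(0.25) + (7)(0.625) = 6.125
E[T²] = (2)²(0.125) + (6)²(0.25) + (7)²(0.625) = 40.125
Var(T) = E[T²] − (E[T])² = 40.125 − (6.125)² = 2.609375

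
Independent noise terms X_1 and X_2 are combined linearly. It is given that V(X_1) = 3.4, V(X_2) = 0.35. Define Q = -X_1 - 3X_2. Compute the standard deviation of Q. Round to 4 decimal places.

By independence, V(Q) = (-1)²V(X_1) + (-3)²V(X_2)
= (-1)²·3.4 + (-3)²·0.35 = 6.55
SD(Q) = √6.55 ≈ 2.5593

2.5593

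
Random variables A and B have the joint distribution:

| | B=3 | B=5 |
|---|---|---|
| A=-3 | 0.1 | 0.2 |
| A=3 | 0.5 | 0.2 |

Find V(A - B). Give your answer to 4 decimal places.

10.4400

E[A] = 1.2,  E[B] = 3.8,  E[AB] = 3.6
V(A) = 9 − (1.2)² = 7.56;  V(B) = 15.4 − (3.8)² = 0.96
Cov(A,B) = 3.6 − (1.2)(3.8) = -0.96
V(A - B) = (1)²·7.56 + (-1)²·0.96 + 2·(1)·(-1)·-0.96 = 10.44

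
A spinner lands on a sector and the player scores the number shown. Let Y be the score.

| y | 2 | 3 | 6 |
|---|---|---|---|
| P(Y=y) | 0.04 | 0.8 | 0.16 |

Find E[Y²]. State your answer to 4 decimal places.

E[Y²] = (2)²(0.04) + (3)²(0.8) + (6)²(0.16) = 13.12

13.1200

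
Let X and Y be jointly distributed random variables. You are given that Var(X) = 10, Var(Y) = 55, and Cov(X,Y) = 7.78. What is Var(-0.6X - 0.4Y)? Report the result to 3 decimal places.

16.134

Var(-0.6X - 0.4Y) = (-0.6)²·Var(X) + (-0.4)²·Var(Y) + 2·(-0.6)·(-0.4)·Cov(X,Y)
= 0.36·10 + 0.16·55 + 0.48·7.78 = 16.1344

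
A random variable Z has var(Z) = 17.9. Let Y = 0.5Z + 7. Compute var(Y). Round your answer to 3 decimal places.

var(0.5Z + 7) = (0.5)²·var(Z) = 0.25·17.9 = 4.475

4.475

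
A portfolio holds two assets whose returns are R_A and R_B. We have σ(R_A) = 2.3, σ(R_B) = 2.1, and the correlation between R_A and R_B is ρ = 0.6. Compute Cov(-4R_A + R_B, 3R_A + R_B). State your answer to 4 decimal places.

V(R_A) = (2.3)² = 5.29;  V(R_B) = (2.1)² = 4.41
Cov(R_A,R_B) = ρ·σ(R_A)·σ(R_B) = 0.6·2.3·2.1 = 2.898
Cov(-4R_A + R_B, 3R_A + R_B) = (-4)(3)V(R_A) + (1)(1)V(R_B) + [(-4)(1) + (1)(3)]Cov(R_A,R_B)
= -12·5.29 + 1·4.41 + -1·2.898 = -61.968

-61.9680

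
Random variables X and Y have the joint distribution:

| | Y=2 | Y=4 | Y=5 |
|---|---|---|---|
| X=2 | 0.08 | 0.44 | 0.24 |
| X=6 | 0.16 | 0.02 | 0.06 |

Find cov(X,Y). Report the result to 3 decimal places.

E[X] = 2.96,  E[Y] = 3.82
E[XY] = 10.44
cov(X,Y) = E[XY] − E[X]E[Y] = 10.44 − (2.96)(3.82) = -0.8672

-0.867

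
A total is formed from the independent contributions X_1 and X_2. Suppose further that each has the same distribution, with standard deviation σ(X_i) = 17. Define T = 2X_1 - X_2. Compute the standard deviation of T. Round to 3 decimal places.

Var(X_i) = (17)² = 289
By independence, Var(T) = (2)²Var(X_1) + (-1)²Var(X_2)
= (2)²·289 + (-1)²·289 = 1445
σ(T) = √1445 ≈ 38.013

38.013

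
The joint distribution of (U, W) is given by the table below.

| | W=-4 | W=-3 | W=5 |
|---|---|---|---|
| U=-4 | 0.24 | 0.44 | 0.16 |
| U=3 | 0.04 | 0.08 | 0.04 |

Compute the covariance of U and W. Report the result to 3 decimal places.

0.482

E[U] = -2.88,  E[W] = -1.68
E[UW] = 5.32
Cov(U,W) = E[UW] − E[U]E[W] = 5.32 − (-2.88)(-1.68) = 0.4816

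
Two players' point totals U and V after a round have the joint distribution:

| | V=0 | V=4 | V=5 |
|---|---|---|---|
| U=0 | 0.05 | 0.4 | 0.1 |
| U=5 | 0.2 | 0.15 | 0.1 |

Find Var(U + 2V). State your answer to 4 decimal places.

13.6275

E[U] = 2.25,  E[V] = 3.2,  E[UV] = 5.5
Var(U) = 11.25 − (2.25)² = 6.1875;  Var(V) = 13.8 − (3.2)² = 3.56
Cov(U,V) = 5.5 − (2.25)(3.2) = -1.7
Var(U + 2V) = (1)²·6.1875 + (2)²·3.56 + 2·(1)·(2)·-1.7 = 13.6275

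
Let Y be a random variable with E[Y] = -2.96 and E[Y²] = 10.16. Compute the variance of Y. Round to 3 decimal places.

1.398

Var(Y) = 10.16 − (-2.96)² = 1.3984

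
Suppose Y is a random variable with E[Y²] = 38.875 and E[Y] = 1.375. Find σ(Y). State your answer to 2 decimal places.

Var(Y) = 38.875 − (1.375)² = 36.984375
σ(Y) = √36.984375 ≈ 6.08

6.08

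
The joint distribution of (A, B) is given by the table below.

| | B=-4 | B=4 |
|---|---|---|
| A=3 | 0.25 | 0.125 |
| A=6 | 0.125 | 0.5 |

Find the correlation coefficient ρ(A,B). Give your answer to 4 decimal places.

0.4667

E[A] = 4.875,  E[B] = 1
E[AB] = 7.5
Cov(A,B) = E[AB] − E[A]E[B] = 7.5 − (4.875)(1) = 2.625
Var(A) = 2.109375,  Var(B) = 15
ρ = 2.625 / √(2.109375·15) ≈ 0.4667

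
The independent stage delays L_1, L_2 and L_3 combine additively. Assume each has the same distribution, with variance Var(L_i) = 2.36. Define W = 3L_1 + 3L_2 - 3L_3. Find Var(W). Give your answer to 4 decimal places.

By independence, Var(W) = (3)²Var(L_1) + (3)²Var(L_2) + (-3)²Var(L_3)
= (3)²·2.36 + (3)²·2.36 + (-3)²·2.36 = 63.72

63.7200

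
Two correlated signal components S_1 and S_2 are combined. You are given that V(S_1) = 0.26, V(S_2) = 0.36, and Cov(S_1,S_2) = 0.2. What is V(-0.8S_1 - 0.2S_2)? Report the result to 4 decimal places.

V(-0.8S_1 - 0.2S_2) = (-0.8)²·V(S_1) + (-0.2)²·V(S_2) + 2·(-0.8)·(-0.2)·Cov(S_1,S_2)
= 0.64·0.26 + 0.04·0.36 + 0.32·0.2 = 0.2448

0.2448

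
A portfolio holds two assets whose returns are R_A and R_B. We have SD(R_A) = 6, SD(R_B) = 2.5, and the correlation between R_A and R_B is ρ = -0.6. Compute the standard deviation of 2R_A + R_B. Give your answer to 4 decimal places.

Var(R_A) = (6)² = 36;  Var(R_B) = (2.5)² = 6.25
Cov(R_A,R_B) = ρ·SD(R_A)·SD(R_B) = -0.6·6·2.5 = -9
Var(2R_A + R_B) = (2)²·Var(R_A) + (1)²·Var(R_B) + 2·(2)·(1)·Cov(R_A,R_B)
= 4·36 + 1·6.25 + 4·-9 = 114.25
SD(2R_A + R_B) = √114.25 ≈ 10.6888

10.6888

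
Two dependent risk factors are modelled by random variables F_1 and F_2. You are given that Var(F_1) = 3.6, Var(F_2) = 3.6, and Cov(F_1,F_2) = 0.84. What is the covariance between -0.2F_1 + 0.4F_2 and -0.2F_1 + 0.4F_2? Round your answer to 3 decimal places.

0.586

Cov(-0.2F_1 + 0.4F_2, -0.2F_1 + 0.4F_2) = (-0.2)(-0.2)Var(F_1) + (0.4)(0.4)Var(F_2) + [(-0.2)(0.4) + (0.4)(-0.2)]Cov(F_1,F_2)
= 0.04·3.6 + 0.16·3.6 + -0.16·0.84 = 0.5856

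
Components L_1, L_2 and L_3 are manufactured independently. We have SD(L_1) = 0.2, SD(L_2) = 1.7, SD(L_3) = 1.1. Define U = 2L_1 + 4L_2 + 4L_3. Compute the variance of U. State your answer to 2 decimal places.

65.76

var(L_1) = 0.04, var(L_2) = 2.89, var(L_3) = 1.21
By independence, var(U) = (2)²var(L_1) + (4)²var(L_2) + (4)²var(L_3)
= (2)²·0.04 + (4)²·2.89 + (4)²·1.21 = 65.76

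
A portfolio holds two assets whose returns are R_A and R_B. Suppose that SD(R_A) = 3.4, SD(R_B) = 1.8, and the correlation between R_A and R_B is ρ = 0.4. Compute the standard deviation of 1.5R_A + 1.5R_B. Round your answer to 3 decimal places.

6.657

var(R_A) = (3.4)² = 11.56;  var(R_B) = (1.8)² = 3.24
Cov(R_A,R_B) = ρ·SD(R_A)·SD(R_B) = 0.4·3.4·1.8 = 2.448
var(1.5R_A + 1.5R_B) = (1.5)²·var(R_A) + (1.5)²·var(R_B) + 2·(1.5)·(1.5)·Cov(R_A,R_B)
= 2.25·11.56 + 2.25·3.24 + 4.5·2.448 = 44.316
SD(1.5R_A + 1.5R_B) = √44.316 ≈ 6.657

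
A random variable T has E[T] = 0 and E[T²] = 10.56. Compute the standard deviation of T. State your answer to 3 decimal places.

3.250

Var(T) = 10.56 − (0)² = 10.56
SD(T) = √10.56 ≈ 3.250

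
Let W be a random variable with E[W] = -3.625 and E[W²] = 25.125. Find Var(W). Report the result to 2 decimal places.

11.98

Var(W) = 25.125 − (-3.625)² = 11.984375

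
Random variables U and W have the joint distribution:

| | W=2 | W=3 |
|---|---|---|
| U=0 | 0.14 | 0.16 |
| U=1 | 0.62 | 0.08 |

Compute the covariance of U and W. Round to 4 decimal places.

E[U] = 0.7,  E[W] = 2.24
E[UW] = 1.48
Cov(U,W) = E[UW] − E[U]E[W] = 1.48 − (0.7)(2.24) = -0.088

-0.0880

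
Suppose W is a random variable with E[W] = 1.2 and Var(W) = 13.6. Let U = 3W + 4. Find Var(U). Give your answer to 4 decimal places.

122.4000

Var(3W + 4) = (3)²·Var(W) = 9·13.6 = 122.4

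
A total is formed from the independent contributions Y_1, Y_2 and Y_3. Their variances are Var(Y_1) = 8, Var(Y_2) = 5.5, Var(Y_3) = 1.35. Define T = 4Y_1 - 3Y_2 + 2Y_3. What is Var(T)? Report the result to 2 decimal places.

By independence, Var(T) = (4)²Var(Y_1) + (-3)²Var(Y_2) + (2)²Var(Y_3)
= (4)²·8 + (-3)²·5.5 + (2)²·1.35 = 182.9

182.90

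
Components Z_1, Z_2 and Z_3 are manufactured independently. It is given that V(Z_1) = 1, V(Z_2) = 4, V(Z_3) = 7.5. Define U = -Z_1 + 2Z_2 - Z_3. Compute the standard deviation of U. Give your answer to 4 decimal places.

By independence, V(U) = (-1)²V(Z_1) + (2)²V(Z_2) + (-1)²V(Z_3)
= (-1)²·1 + (2)²·4 + (-1)²·7.5 = 24.5
σ(U) = √24.5 ≈ 4.9497

4.9497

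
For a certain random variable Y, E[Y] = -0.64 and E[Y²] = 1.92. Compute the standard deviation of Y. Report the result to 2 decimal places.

Var(Y) = 1.92 − (-0.64)² = 1.5104
σ(Y) = √1.5104 ≈ 1.23

1.23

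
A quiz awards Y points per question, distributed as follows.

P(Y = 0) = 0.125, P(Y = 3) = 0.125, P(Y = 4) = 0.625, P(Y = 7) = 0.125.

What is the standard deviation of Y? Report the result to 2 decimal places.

E[Y] = (0)(0.125) + (3)(0.125) + (4)(0.625) + (7)(0.125) = 3.75
E[Y²] = (0)²(0.125) + (3)²(0.125) + (4)²(0.625) + (7)²(0.125) = 17.25
V(Y) = E[Y²] − (E[Y])² = 17.25 − (3.75)² = 3.1875
σ(Y) = √3.1875 ≈ 1.79

1.79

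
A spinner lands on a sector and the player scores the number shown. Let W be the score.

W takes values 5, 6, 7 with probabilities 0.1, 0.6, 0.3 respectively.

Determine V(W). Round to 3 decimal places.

E[W] = (5)(0.1) + (6)(0.6) + (7)(0.3) = 6.2
E[W²] = (5)²(0.1) + (6)²(0.6) + (7)²(0.3) = 38.8
V(W) = E[W²] − (E[W])² = 38.8 − (6.2)² = 0.36

0.360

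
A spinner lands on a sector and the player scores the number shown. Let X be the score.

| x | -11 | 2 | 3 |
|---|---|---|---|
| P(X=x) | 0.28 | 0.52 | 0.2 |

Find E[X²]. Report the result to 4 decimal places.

37.7600

E[X²] = (-11)²(0.28) + (2)²(0.52) + (3)²(0.2) = 37.76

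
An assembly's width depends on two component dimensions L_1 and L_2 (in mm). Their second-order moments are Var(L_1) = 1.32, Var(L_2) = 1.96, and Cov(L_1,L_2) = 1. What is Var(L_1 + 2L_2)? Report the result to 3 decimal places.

13.160

Var(L_1 + 2L_2) = (1)²·Var(L_1) + (2)²·Var(L_2) + 2·(1)·(2)·Cov(L_1,L_2)
= 1·1.32 + 4·1.96 + 4·1 = 13.16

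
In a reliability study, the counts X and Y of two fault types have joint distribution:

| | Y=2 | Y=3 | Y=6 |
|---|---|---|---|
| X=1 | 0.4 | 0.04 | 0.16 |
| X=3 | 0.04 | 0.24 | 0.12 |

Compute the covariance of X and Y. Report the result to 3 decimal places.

0.320

E[X] = 1.8,  E[Y] = 3.4
E[XY] = 6.44
Cov(X,Y) = E[XY] − E[X]E[Y] = 6.44 − (1.8)(3.4) = 0.32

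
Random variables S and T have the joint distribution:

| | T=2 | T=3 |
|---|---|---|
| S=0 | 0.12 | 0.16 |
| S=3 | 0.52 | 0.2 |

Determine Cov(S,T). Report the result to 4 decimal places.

-0.1776

E[S] = 2.16,  E[T] = 2.36
E[ST] = 4.92
Cov(S,T) = E[ST] − E[S]E[T] = 4.92 − (2.16)(2.36) = -0.1776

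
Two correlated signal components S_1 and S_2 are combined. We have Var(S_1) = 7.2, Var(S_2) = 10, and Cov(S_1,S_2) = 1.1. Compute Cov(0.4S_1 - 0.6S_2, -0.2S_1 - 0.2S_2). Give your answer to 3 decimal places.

Cov(0.4S_1 - 0.6S_2, -0.2S_1 - 0.2S_2) = (0.4)(-0.2)Var(S_1) + (-0.6)(-0.2)Var(S_2) + [(0.4)(-0.2) + (-0.6)(-0.2)]Cov(S_1,S_2)
= -0.08·7.2 + 0.12·10 + 0.04·1.1 = 0.668

0.668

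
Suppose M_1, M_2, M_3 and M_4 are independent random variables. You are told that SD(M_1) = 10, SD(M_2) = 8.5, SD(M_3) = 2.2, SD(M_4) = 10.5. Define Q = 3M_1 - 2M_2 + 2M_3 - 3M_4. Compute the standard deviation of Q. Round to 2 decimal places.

46.91

Var(M_1) = 100, Var(M_2) = 72.25, Var(M_3) = 4.84, Var(M_4) = 110.25
By independence, Var(Q) = (3)²Var(M_1) + (-2)²Var(M_2) + (2)²Var(M_3) + (-3)²Var(M_4)
= (3)²·100 + (-2)²·72.25 + (2)²·4.84 + (-3)²·110.25 = 2200.61
SD(Q) = √2200.61 ≈ 46.91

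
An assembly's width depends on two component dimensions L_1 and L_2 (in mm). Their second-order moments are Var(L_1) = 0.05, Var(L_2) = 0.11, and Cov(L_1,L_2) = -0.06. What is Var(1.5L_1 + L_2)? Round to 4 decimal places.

0.0425

Var(1.5L_1 + L_2) = (1.5)²·Var(L_1) + (1)²·Var(L_2) + 2·(1.5)·(1)·Cov(L_1,L_2)
= 2.25·0.05 + 1·0.11 + 3·-0.06 = 0.0425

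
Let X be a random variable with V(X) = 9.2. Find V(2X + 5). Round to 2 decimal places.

V(2X + 5) = (2)²·V(X) = 4·9.2 = 36.8

36.80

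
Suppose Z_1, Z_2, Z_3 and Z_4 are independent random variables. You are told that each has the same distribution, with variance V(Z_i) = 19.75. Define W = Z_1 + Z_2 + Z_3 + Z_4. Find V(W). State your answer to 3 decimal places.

79.000

By independence, V(W) = (1)²V(Z_1) + (1)²V(Z_2) + (1)²V(Z_3) + (1)²V(Z_4)
= (1)²·19.75 + (1)²·19.75 + (1)²·19.75 + (1)²·19.75 = 79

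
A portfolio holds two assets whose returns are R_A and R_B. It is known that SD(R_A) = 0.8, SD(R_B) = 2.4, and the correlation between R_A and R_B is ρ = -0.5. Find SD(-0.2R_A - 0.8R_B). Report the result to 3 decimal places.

V(R_A) = (0.8)² = 0.64;  V(R_B) = (2.4)² = 5.76
cov(R_A,R_B) = ρ·SD(R_A)·SD(R_B) = -0.5·0.8·2.4 = -0.96
V(-0.2R_A - 0.8R_B) = (-0.2)²·V(R_A) + (-0.8)²·V(R_B) + 2·(-0.2)·(-0.8)·cov(R_A,R_B)
= 0.04·0.64 + 0.64·5.76 + 0.32·-0.96 = 3.4048
SD(-0.2R_A - 0.8R_B) = √3.4048 ≈ 1.845

1.845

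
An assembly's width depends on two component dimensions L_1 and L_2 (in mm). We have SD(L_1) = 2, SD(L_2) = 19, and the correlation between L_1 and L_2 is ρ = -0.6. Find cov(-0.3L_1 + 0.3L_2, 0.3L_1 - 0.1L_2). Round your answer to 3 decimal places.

V(L_1) = (2)² = 4;  V(L_2) = (19)² = 361
cov(L_1,L_2) = ρ·SD(L_1)·SD(L_2) = -0.6·2·19 = -22.8
cov(-0.3L_1 + 0.3L_2, 0.3L_1 - 0.1L_2) = (-0.3)(0.3)V(L_1) + (0.3)(-0.1)V(L_2) + [(-0.3)(-0.1) + (0.3)(0.3)]cov(L_1,L_2)
= -0.09·4 + -0.03·361 + 0.12·-22.8 = -13.926

-13.926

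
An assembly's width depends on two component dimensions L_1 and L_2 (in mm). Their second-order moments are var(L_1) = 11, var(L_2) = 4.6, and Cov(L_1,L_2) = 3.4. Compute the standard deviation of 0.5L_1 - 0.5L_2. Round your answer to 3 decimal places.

var(0.5L_1 - 0.5L_2) = (0.5)²·var(L_1) + (-0.5)²·var(L_2) + 2·(0.5)·(-0.5)·Cov(L_1,L_2)
= 0.25·11 + 0.25·4.6 + -0.5·3.4 = 2.2
SD(0.5L_1 - 0.5L_2) = √2.2 ≈ 1.483

1.483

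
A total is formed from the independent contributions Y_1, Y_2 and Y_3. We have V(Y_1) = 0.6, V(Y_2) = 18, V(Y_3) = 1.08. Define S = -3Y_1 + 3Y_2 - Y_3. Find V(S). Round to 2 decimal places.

168.48

By independence, V(S) = (-3)²V(Y_1) + (3)²V(Y_2) + (-1)²V(Y_3)
= (-3)²·0.6 + (3)²·18 + (-1)²·1.08 = 168.48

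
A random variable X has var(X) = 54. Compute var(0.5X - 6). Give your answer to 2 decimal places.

var(0.5X - 6) = (0.5)²·var(X) = 0.25·54 = 13.5

13.50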